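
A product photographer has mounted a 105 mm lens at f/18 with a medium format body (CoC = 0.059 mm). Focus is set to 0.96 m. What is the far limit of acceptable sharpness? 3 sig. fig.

Hyperfocal distance H = f²/(N·c) + f = 105²/(18 × 0.059) + 105 = 11025/1.062 + 105 ≈ 10486.4 mm ≈ 10.49 m.
Far limit Df = s·(H − f)/(H − s) = 960 × (10486.4 − 105) / (10486.4 − 960) = 960 × 10381.4 / 9526.4 ≈ 1046.2 mm ≈ 1.05 m.

1.05 m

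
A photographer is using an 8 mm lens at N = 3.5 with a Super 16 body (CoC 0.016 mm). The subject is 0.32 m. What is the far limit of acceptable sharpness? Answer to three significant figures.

440 mm

Hyperfocal distance H = f²/(N·c) + f = 8²/(3.5 × 0.016) + 8 = 64/0.056 + 8 ≈ 1150.9 mm ≈ 1.151 m.
Far limit Df = s·(H − f)/(H − s) = 320 × (1150.9 − 8) / (1150.9 − 320) = 320 × 1142.9 / 830.9 ≈ 440.17 mm.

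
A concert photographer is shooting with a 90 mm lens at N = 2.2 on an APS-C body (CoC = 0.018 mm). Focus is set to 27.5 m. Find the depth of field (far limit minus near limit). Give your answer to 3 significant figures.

7.51 m

Hyperfocal distance H = f²/(N·c) + f = 90²/(2.2 × 0.018) + 90 = 8100/0.0396 + 90 ≈ 204635.5 mm ≈ 204.6 m.
Near limit Dn = s·(H − f)/(H + s − 2f) = 27500 × (204635.5 − 90) / (204635.5 + 27500 − 2 × 90) = 27500 × 204545.5 / 231955.5 ≈ 24250.3 mm.
Far limit Df = s·(H − f)/(H − s) = 27500 × (204635.5 − 90) / (204635.5 − 27500) = 27500 × 204545.5 / 177135.5 ≈ 31755.4 mm.
Depth of field = Df − Dn = 31755.4 − 24250.3 ≈ 7505.1 mm ≈ 7.51 m.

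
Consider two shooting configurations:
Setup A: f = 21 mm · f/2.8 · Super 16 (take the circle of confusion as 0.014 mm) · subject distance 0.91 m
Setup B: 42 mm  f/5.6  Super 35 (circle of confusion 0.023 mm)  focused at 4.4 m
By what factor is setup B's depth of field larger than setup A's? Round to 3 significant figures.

21.5

Setup A: H = 21²/(2.8×0.014) + 21 ≈ 11271.0 mm; DoF = Df − Dn = 988.08 − 843.36 ≈ 144.72 mm.
Setup B: H = 42²/(5.6×0.023) + 42 ≈ 13737.7 mm; DoF = Df − Dn = 6453.5 − 3337.9 ≈ 3115.6 mm.
Ratio = 3115.6 / 144.72 ≈ 21.5.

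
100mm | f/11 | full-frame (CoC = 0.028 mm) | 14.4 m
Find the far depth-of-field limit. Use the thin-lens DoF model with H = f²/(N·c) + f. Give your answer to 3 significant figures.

25.7 m

Hyperfocal distance H = f²/(N·c) + f = 100²/(11 × 0.028) + 100 = 10000/0.308 + 100 ≈ 32567.5 mm ≈ 32.57 m.
Far limit Df = s·(H − f)/(H − s) = 14400 × (32567.5 − 100) / (32567.5 − 14400) = 14400 × 32467.5 / 18167.5 ≈ 25735 mm ≈ 25.7 m.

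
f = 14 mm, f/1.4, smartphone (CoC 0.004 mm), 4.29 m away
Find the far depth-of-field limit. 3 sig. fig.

4.89 m

Hyperfocal distance H = f²/(N·c) + f = 14²/(1.4 × 0.004) + 14 = 196/0.0056 + 14 ≈ 35014.0 mm ≈ 35.01 m.
Far limit Df = s·(H − f)/(H − s) = 4290 × (35014.0 − 14) / (35014.0 − 4290) = 4290 × 35000.0 / 30724.0 ≈ 4887.1 mm ≈ 4.89 m.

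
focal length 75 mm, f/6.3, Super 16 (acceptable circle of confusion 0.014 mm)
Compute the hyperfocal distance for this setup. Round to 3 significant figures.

Hyperfocal distance H = f²/(N·c) + f = 75²/(6.3 × 0.014) + 75 = 5625/0.0882 + 75 ≈ 63850.5 mm ≈ 63.9 m.

63.9 m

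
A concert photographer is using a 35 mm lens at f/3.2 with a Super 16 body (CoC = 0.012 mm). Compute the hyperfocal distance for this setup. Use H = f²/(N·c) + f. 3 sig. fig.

31.9 m

Hyperfocal distance H = f²/(N·c) + f = 35²/(3.2 × 0.012) + 35 = 1225/0.0384 + 35 ≈ 31936.0 mm ≈ 31.9 m.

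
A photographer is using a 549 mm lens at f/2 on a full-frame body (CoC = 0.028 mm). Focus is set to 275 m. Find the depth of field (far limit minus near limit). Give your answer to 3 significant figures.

28.1 m

Hyperfocal distance H = f²/(N·c) + f = 549²/(2 × 0.028) + 549 = 301401/0.056 + 549 ≈ 5382709.7 mm ≈ 5383 m.
Near limit Dn = s·(H − f)/(H + s − 2f) = 275000 × (5382709.7 − 549) / (5382709.7 + 275000 − 2 × 549) = 275000 × 5382160.7 / 5656611.7 ≈ 261657 mm.
Far limit Df = s·(H − f)/(H − s) = 275000 × (5382709.7 − 549) / (5382709.7 − 275000) = 275000 × 5382160.7 / 5107709.7 ≈ 289776 mm.
Depth of field = Df − Dn = 289776 − 261657 ≈ 28119 mm ≈ 28.1 m.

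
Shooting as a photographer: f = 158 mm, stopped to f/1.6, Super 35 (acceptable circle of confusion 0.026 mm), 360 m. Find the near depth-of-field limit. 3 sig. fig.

Hyperfocal distance H = f²/(N·c) + f = 158²/(1.6 × 0.026) + 158 = 24964/0.0416 + 158 ≈ 600254.2 mm ≈ 600.3 m.
Near limit Dn = s·(H − f)/(H + s − 2f) = 360000 × (600254.2 − 158) / (600254.2 + 360000 − 2 × 158) = 360000 × 600096.2 / 959938.2 ≈ 225051 mm ≈ 225 m.

225 m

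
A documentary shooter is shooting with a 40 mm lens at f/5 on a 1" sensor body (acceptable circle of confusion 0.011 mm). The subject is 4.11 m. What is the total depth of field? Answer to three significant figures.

Hyperfocal distance H = f²/(N·c) + f = 40²/(5 × 0.011) + 40 = 1600/0.055 + 40 ≈ 29130.9 mm ≈ 29.13 m.
Near limit Dn = s·(H − f)/(H + s − 2f) = 4110 × (29130.9 − 40) / (29130.9 + 4110 − 2 × 40) = 4110 × 29090.9 / 33160.9 ≈ 3605.6 mm.
Far limit Df = s·(H − f)/(H − s) = 4110 × (29130.9 − 40) / (29130.9 − 4110) = 4110 × 29090.9 / 25020.9 ≈ 4778.5 mm.
Depth of field = Df − Dn = 4778.5 − 3605.6 ≈ 1172.9 mm ≈ 1.17 m.

1.17 m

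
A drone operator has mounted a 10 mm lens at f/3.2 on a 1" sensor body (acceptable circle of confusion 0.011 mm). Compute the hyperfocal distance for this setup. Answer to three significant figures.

2.85 m

Hyperfocal distance H = f²/(N·c) + f = 10²/(3.2 × 0.011) + 10 = 100/0.0352 + 10 ≈ 2850.9 mm ≈ 2.85 m.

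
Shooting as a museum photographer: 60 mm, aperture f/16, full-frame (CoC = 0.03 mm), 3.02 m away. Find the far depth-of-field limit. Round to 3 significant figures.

Hyperfocal distance H = f²/(N·c) + f = 60²/(16 × 0.03) + 60 = 3600/0.48 + 60 ≈ 7560.0 mm ≈ 7.560 m.
Far limit Df = s·(H − f)/(H − s) = 3020 × (7560.0 − 60) / (7560.0 − 3020) = 3020 × 7500.0 / 4540.0 ≈ 4989.0 mm ≈ 4.99 m.

4.99 m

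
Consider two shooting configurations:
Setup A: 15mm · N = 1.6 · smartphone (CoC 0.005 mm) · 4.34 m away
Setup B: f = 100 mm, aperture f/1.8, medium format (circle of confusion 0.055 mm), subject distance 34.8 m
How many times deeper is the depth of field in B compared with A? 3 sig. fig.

Setup A: H = 15²/(1.6×0.005) + 15 ≈ 28140.0 mm; DoF = Df − Dn = 5128.7 − 3761.6 ≈ 1367.1 mm.
Setup B: H = 100²/(1.8×0.055) + 100 ≈ 101110.1 mm; DoF = Df − Dn = 53011 − 25902 ≈ 27109 mm.
Ratio = 27109 / 1367.1 ≈ 19.8.

19.8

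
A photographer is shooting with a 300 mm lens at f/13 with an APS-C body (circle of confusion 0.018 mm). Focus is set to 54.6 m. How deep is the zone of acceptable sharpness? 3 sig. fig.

Hyperfocal distance H = f²/(N·c) + f = 300²/(13 × 0.018) + 300 = 90000/0.234 + 300 ≈ 384915.4 mm ≈ 384.9 m.
Near limit Dn = s·(H − f)/(H + s − 2f) = 54600 × (384915.4 − 300) / (384915.4 + 54600 − 2 × 300) = 54600 × 384615.4 / 438915.4 ≈ 47845 mm.
Far limit Df = s·(H − f)/(H − s) = 54600 × (384915.4 − 300) / (384915.4 − 54600) = 54600 × 384615.4 / 330315.4 ≈ 63576 mm.
Depth of field = Df − Dn = 63576 − 47845 ≈ 15731 mm ≈ 15.7 m.

15.7 m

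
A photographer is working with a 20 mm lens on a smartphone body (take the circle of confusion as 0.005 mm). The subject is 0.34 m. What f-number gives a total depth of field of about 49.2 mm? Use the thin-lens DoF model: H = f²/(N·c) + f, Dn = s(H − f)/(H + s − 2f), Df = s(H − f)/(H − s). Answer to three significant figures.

Write h = H − f = f²/(N·c). The thin-lens limits are Dn = s·h/(h + (s−f)) and Df = s·h/(h − (s−f)), so DoF = Df − Dn = 2·s·(s−f)·h / (h² − (s−f)²).
That is a quadratic in h: DoF·h² − 2·s·(s−f)·h − DoF·(s−f)² = 0 ⇒ h = (s−f)·(s + √(s² + DoF²)) / DoF = 320 × (340 + √(340² + 49.2²)) / 49.2 = 320 × (340 + 343.541) / 49.2 ≈ 4445.8 mm.
Then N = f²/(c·h) = 20² / (0.005 × 4445.8) = 400 / 22.229 ≈ 18.

f/18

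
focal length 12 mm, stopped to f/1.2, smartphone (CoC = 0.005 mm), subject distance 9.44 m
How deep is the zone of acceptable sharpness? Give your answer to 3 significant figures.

Hyperfocal distance H = f²/(N·c) + f = 12²/(1.2 × 0.005) + 12 = 144/0.006 + 12 ≈ 24012.0 mm ≈ 24.01 m.
Near limit Dn = s·(H − f)/(H + s − 2f) = 9440 × (24012.0 − 12) / (24012.0 + 9440 − 2 × 12) = 9440 × 24000.0 / 33428.0 ≈ 6777.6 mm.
Far limit Df = s·(H − f)/(H − s) = 9440 × (24012.0 − 12) / (24012.0 − 9440) = 9440 × 24000.0 / 14572.0 ≈ 15547.6 mm.
Depth of field = Df − Dn = 15547.6 − 6777.6 ≈ 8770.0 mm ≈ 8.77 m.

8.77 m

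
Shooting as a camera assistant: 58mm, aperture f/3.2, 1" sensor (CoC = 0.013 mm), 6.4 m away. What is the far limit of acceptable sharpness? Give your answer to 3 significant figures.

6.94 m

Hyperfocal distance H = f²/(N·c) + f = 58²/(3.2 × 0.013) + 58 = 3364/0.0416 + 58 ≈ 80923.4 mm ≈ 80.92 m.
Far limit Df = s·(H − f)/(H − s) = 6400 × (80923.4 − 58) / (80923.4 − 6400) = 6400 × 80865.4 / 74523.4 ≈ 6944.6 mm ≈ 6.94 m.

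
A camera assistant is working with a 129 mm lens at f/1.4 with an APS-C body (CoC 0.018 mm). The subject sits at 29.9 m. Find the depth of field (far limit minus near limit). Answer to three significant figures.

2.70 m

Hyperfocal distance H = f²/(N·c) + f = 129²/(1.4 × 0.018) + 129 = 16641/0.0252 + 129 ≈ 660486.1 mm ≈ 660.5 m.
Near limit Dn = s·(H − f)/(H + s − 2f) = 29900 × (660486.1 − 129) / (660486.1 + 29900 − 2 × 129) = 29900 × 660357.1 / 690128.1 ≈ 28610.2 mm.
Far limit Df = s·(H − f)/(H − s) = 29900 × (660486.1 − 129) / (660486.1 − 29900) = 29900 × 660357.1 / 630586.1 ≈ 31311.6 mm.
Depth of field = Df − Dn = 31311.6 − 28610.2 ≈ 2701.4 mm ≈ 2.70 m.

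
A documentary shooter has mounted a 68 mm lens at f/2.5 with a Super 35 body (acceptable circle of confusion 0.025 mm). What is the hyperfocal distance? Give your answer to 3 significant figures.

Hyperfocal distance H = f²/(N·c) + f = 68²/(2.5 × 0.025) + 68 = 4624/0.0625 + 68 ≈ 74052.0 mm ≈ 74.1 m.

74.1 m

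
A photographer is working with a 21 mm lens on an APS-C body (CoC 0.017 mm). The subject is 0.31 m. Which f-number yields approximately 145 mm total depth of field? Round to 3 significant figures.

f/20

Write h = H − f = f²/(N·c). The thin-lens limits are Dn = s·h/(h + (s−f)) and Df = s·h/(h − (s−f)), so DoF = Df − Dn = 2·s·(s−f)·h / (h² − (s−f)²).
That is a quadratic in h: DoF·h² − 2·s·(s−f)·h − DoF·(s−f)² = 0 ⇒ h = (s−f)·(s + √(s² + DoF²)) / DoF = 289 × (310 + √(310² + 145²)) / 145 = 289 × (310 + 342.235) / 145 ≈ 1300.0 mm.
Then N = f²/(c·h) = 21² / (0.017 × 1300.0) = 441 / 22.100 ≈ 20.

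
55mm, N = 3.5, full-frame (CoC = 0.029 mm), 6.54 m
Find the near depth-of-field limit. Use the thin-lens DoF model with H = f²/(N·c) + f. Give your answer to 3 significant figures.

Hyperfocal distance H = f²/(N·c) + f = 55²/(3.5 × 0.029) + 55 = 3025/0.1015 + 55 ≈ 29858.0 mm ≈ 29.86 m.
Near limit Dn = s·(H − f)/(H + s − 2f) = 6540 × (29858.0 − 55) / (29858.0 + 6540 − 2 × 55) = 6540 × 29803.0 / 36288.0 ≈ 5371.2 mm ≈ 5.37 m.

5.37 m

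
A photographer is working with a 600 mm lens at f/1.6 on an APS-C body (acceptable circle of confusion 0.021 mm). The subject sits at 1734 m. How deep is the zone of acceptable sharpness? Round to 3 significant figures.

Hyperfocal distance H = f²/(N·c) + f = 600²/(1.6 × 0.021) + 600 = 360000/0.0336 + 600 ≈ 10714885.7 mm ≈ 10715 m.
Near limit Dn = s·(H − f)/(H + s − 2f) = 1734000 × (10714885.7 − 600) / (10714885.7 + 1734000 − 2 × 600) = 1734000 × 10714285.7 / 12447685.7 ≈ 1492532 mm.
Far limit Df = s·(H − f)/(H − s) = 1734000 × (10714885.7 − 600) / (10714885.7 − 1734000) = 1734000 × 10714285.7 / 8980885.7 ≈ 2068679 mm.
Depth of field = Df − Dn = 2068679 − 1492532 ≈ 576147 mm ≈ 576 m.

576 m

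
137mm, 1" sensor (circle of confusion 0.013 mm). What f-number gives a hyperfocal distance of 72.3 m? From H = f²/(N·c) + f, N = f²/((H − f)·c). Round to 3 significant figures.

f/20

Rearrange H = f²/(N·c) + f for N: N = f² / ((H − f)·c).
N = 137² / ((72300 − 137) × 0.013) = 18769 / 938.1 ≈ 20.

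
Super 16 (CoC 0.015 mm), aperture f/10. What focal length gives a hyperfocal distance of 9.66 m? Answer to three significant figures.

38.0 mm

From H = f²/(N·c) + f, with f ≪ H: f ≈ √(H·N·c) = √(9660 × 10 × 0.015) = √1449.0 ≈ 38.07 mm.
Exact: f² + N·c·f − N·c·H = 0 ⇒ f = (−N·c + √((N·c)² + 4·N·c·H))/2 = (−0.15 + √5796.0)/2 ≈ 37.991 mm ≈ 38.0 mm.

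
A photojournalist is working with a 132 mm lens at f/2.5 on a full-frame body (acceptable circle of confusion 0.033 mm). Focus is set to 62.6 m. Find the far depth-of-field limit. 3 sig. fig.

88.9 m

Hyperfocal distance H = f²/(N·c) + f = 132²/(2.5 × 0.033) + 132 = 17424/0.0825 + 132 ≈ 211332.0 mm ≈ 211.3 m.
Far limit Df = s·(H − f)/(H − s) = 62600 × (211332.0 − 132) / (211332.0 − 62600) = 62600 × 211200.0 / 148732.0 ≈ 88892 mm ≈ 88.9 m.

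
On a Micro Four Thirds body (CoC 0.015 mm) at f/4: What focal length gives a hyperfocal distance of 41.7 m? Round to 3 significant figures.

50.0 mm

From H = f²/(N·c) + f, with f ≪ H: f ≈ √(H·N·c) = √(41700 × 4 × 0.015) = √2502.0 ≈ 50.02 mm.
The +f correction barely moves this — solving exactly, f² + N·c·f − N·c·H = 0 ⇒ f = (−N·c + √((N·c)² + 4·N·c·H))/2 = (−0.06 + √10008)/2 ≈ 49.990 mm, so f ≈ 50.0 mm.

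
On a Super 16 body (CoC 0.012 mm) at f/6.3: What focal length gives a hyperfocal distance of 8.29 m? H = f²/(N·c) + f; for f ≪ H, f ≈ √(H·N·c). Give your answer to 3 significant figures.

From H = f²/(N·c) + f, with f ≪ H: f ≈ √(H·N·c) = √(8290 × 6.3 × 0.012) = √626.72 ≈ 25.03 mm.
The +f correction barely moves this — solving exactly, f² + N·c·f − N·c·H = 0 ⇒ f = (−N·c + √((N·c)² + 4·N·c·H))/2 = (−0.0756 + √2506.9)/2 ≈ 24.997 mm, so f ≈ 25.0 mm.

25.0 mm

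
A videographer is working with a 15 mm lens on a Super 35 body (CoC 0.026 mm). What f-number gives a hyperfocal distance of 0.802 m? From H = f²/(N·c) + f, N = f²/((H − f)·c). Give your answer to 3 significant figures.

f/11

Rearrange H = f²/(N·c) + f for N: N = f² / ((H − f)·c).
N = 15² / ((802 − 15) × 0.026) = 225 / 20.46 ≈ 11.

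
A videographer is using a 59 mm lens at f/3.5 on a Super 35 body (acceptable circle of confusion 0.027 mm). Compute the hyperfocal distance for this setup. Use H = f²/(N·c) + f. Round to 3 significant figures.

Hyperfocal distance H = f²/(N·c) + f = 59²/(3.5 × 0.027) + 59 = 3481/0.0945 + 59 ≈ 36895.0 mm ≈ 36.9 m.

36.9 m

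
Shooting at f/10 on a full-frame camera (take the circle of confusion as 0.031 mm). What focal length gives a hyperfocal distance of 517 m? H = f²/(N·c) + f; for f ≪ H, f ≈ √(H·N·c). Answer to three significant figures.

From H = f²/(N·c) + f, with f ≪ H: f ≈ √(H·N·c) = √(517000 × 10 × 0.031) = √160270 ≈ 400.3 mm.
The +f correction barely moves this — solving exactly, f² + N·c·f − N·c·H = 0 ⇒ f = (−N·c + √((N·c)² + 4·N·c·H))/2 = (−0.31 + √641080)/2 ≈ 400.18 mm, so f ≈ 400 mm.

400 mm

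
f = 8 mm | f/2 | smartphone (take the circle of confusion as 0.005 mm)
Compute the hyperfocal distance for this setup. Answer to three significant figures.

Hyperfocal distance H = f²/(N·c) + f = 8²/(2 × 0.005) + 8 = 64/0.01 + 8 ≈ 6408.0 mm ≈ 6.41 m.

6.41 m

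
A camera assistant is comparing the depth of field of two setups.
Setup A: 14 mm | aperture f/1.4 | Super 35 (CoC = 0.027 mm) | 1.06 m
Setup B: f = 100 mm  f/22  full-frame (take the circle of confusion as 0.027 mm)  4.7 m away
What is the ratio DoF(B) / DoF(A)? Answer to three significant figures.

Setup A: H = 14²/(1.4×0.027) + 14 ≈ 5199.2 mm; DoF = Df − Dn = 1327.87 − 882.06 ≈ 445.81 mm.
Setup B: H = 100²/(22×0.027) + 100 ≈ 16935.0 mm; DoF = Df − Dn = 6467.1 − 3691.4 ≈ 2775.7 mm.
Ratio = 2775.7 / 445.81 ≈ 6.23.

6.23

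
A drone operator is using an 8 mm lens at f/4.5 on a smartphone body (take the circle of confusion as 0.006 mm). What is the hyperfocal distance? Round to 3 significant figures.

2.38 m

Hyperfocal distance H = f²/(N·c) + f = 8²/(4.5 × 0.006) + 8 = 64/0.027 + 8 ≈ 2378.4 mm ≈ 2.38 m.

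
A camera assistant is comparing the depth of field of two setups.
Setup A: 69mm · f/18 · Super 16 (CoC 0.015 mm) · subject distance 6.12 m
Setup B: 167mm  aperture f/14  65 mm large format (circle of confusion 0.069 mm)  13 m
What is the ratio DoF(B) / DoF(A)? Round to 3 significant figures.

Setup A: H = 69²/(18×0.015) + 69 ≈ 17702.3 mm; DoF = Df − Dn = 9317.3 − 4556.4 ≈ 4760.9 mm.
Setup B: H = 167²/(14×0.069) + 167 ≈ 29037.6 mm; DoF = Df − Dn = 23402 − 9000 ≈ 14402 mm.
Ratio = 14402 / 4760.9 ≈ 3.03.

3.03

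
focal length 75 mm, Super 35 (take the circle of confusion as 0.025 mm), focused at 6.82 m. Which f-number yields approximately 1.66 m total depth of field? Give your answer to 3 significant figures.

f/4

Write h = H − f = f²/(N·c). The thin-lens limits are Dn = s·h/(h + (s−f)) and Df = s·h/(h − (s−f)), so DoF = Df − Dn = 2·s·(s−f)·h / (h² − (s−f)²).
That is a quadratic in h: DoF·h² − 2·s·(s−f)·h − DoF·(s−f)² = 0 ⇒ h = (s−f)·(s + √(s² + DoF²)) / DoF = 6745 × (6820 + √(6820² + 1660²)) / 1660 = 6745 × (6820 + 7019.12) / 1660 ≈ 56232 mm.
Then N = f²/(c·h) = 75² / (0.025 × 56232) = 5625 / 1405.8 ≈ 4.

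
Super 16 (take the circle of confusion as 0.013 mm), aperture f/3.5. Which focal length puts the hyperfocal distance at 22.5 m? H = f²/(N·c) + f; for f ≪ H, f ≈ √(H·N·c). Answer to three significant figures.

From H = f²/(N·c) + f, with f ≪ H: f ≈ √(H·N·c) = √(22500 × 3.5 × 0.013) = √1023.8 ≈ 32.00 mm.
The +f correction barely moves this — solving exactly, f² + N·c·f − N·c·H = 0 ⇒ f = (−N·c + √((N·c)² + 4·N·c·H))/2 = (−0.0455 + √4095.0)/2 ≈ 31.973 mm, so f ≈ 32.0 mm.

32.0 mm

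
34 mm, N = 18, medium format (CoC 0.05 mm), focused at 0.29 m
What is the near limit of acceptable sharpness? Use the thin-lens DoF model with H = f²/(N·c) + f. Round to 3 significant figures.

242 mm

Hyperfocal distance H = f²/(N·c) + f = 34²/(18 × 0.05) + 34 = 1156/0.9 + 34 ≈ 1318.4 mm ≈ 1.318 m.
Near limit Dn = s·(H − f)/(H + s − 2f) = 290 × (1318.4 − 34) / (1318.4 + 290 − 2 × 34) = 290 × 1284.4 / 1540.4 ≈ 241.81 mm.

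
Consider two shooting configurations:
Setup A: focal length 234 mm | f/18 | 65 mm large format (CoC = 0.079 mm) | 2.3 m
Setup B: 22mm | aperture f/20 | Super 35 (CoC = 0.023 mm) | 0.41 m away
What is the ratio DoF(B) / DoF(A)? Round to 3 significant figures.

1.41

Setup A: H = 234²/(18×0.079) + 234 ≈ 38740.3 mm; DoF = Df − Dn = 2430.40 − 2182.88 ≈ 247.52 mm.
Setup B: H = 22²/(20×0.023) + 22 ≈ 1074.2 mm; DoF = Df − Dn = 649.52 − 299.54 ≈ 349.98 mm.
Ratio = 349.98 / 247.52 ≈ 1.41.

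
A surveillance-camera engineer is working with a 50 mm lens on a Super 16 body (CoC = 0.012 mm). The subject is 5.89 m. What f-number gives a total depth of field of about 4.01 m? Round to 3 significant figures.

f/11

Write h = H − f = f²/(N·c). The thin-lens limits are Dn = s·h/(h + (s−f)) and Df = s·h/(h − (s−f)), so DoF = Df − Dn = 2·s·(s−f)·h / (h² − (s−f)²).
That is a quadratic in h: DoF·h² − 2·s·(s−f)·h − DoF·(s−f)² = 0 ⇒ h = (s−f)·(s + √(s² + DoF²)) / DoF = 5840 × (5890 + √(5890² + 4010²)) / 4010 = 5840 × (5890 + 7125.46) / 4010 ≈ 18955 mm.
Then N = f²/(c·h) = 50² / (0.012 × 18955) = 2500 / 227.46 ≈ 11.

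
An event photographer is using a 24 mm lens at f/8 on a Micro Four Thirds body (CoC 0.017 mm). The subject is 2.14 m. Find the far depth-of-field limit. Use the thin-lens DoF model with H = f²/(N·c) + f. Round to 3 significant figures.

Hyperfocal distance H = f²/(N·c) + f = 24²/(8 × 0.017) + 24 = 576/0.136 + 24 ≈ 4259.3 mm ≈ 4.259 m.
Far limit Df = s·(H − f)/(H − s) = 2140 × (4259.3 − 24) / (4259.3 − 2140) = 2140 × 4235.3 / 2119.3 ≈ 4276.7 mm ≈ 4.28 m.

4.28 m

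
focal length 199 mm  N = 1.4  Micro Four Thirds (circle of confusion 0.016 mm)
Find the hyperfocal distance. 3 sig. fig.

1770 m

Hyperfocal distance H = f²/(N·c) + f = 199²/(1.4 × 0.016) + 199 = 39601/0.0224 + 199 ≈ 1768100.8 mm ≈ 1770 m.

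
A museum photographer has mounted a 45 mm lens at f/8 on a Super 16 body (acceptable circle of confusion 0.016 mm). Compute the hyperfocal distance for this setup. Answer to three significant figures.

Hyperfocal distance H = f²/(N·c) + f = 45²/(8 × 0.016) + 45 = 2025/0.128 + 45 ≈ 15865.3 mm ≈ 15.9 m.

15.9 m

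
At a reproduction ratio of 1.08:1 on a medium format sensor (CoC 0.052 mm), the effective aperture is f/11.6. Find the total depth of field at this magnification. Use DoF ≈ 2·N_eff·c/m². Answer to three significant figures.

At magnification m, DoF ≈ 2·N_eff·c/m² = 2 × 11.6 × 0.052 / 1.08² = 1.206 / 1.166 ≈ 1.03 mm.

1.03 mm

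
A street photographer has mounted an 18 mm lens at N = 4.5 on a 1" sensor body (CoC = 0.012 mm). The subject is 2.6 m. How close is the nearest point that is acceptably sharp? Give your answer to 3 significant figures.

1.82 m

Hyperfocal distance H = f²/(N·c) + f = 18²/(4.5 × 0.012) + 18 = 324/0.054 + 18 ≈ 6018.0 mm ≈ 6.018 m.
Near limit Dn = s·(H − f)/(H + s − 2f) = 2600 × (6018.0 − 18) / (6018.0 + 2600 − 2 × 18) = 2600 × 6000.0 / 8582.0 ≈ 1817.8 mm ≈ 1.82 m.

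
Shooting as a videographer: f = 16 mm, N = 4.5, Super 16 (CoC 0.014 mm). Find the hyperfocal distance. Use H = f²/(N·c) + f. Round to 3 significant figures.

Hyperfocal distance H = f²/(N·c) + f = 16²/(4.5 × 0.014) + 16 = 256/0.063 + 16 ≈ 4079.5 mm ≈ 4.08 m.

4.08 m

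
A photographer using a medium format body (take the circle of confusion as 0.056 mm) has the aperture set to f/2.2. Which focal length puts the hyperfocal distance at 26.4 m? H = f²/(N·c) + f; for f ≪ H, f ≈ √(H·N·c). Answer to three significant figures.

57.0 mm

From H = f²/(N·c) + f, with f ≪ H: f ≈ √(H·N·c) = √(26400 × 2.2 × 0.056) = √3252.5 ≈ 57.03 mm.
The +f correction barely moves this — solving exactly, f² + N·c·f − N·c·H = 0 ⇒ f = (−N·c + √((N·c)² + 4·N·c·H))/2 = (−0.1232 + √13010)/2 ≈ 56.969 mm, so f ≈ 57.0 mm.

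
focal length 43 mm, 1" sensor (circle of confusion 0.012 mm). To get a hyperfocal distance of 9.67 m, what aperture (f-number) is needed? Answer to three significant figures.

Rearrange H = f²/(N·c) + f for N: N = f² / ((H − f)·c).
N = 43² / ((9670 − 43) × 0.012) = 1849 / 115.5 ≈ 16.

f/16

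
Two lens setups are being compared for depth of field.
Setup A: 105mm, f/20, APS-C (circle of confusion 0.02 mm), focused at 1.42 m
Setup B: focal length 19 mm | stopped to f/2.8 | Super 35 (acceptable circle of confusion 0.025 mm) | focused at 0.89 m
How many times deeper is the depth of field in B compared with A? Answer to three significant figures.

2.28

Setup A: H = 105²/(20×0.02) + 105 ≈ 27667.5 mm; DoF = Df − Dn = 1491.14 − 1355.34 ≈ 135.80 mm.
Setup B: H = 19²/(2.8×0.025) + 19 ≈ 5176.1 mm; DoF = Df − Dn = 1070.86 − 761.40 ≈ 309.46 mm.
Ratio = 309.46 / 135.80 ≈ 2.28.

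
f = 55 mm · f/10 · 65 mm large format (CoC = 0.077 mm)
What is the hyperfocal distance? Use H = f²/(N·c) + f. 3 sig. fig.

3.98 m

Hyperfocal distance H = f²/(N·c) + f = 55²/(10 × 0.077) + 55 = 3025/0.77 + 55 ≈ 3983.6 mm ≈ 3.98 m.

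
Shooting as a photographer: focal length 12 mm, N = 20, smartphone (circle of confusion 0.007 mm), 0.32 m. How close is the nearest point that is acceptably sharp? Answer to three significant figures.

246 mm

Hyperfocal distance H = f²/(N·c) + f = 12²/(20 × 0.007) + 12 = 144/0.14 + 12 ≈ 1040.6 mm ≈ 1.041 m.
Near limit Dn = s·(H − f)/(H + s − 2f) = 320 × (1040.6 − 12) / (1040.6 + 320 − 2 × 12) = 320 × 1028.6 / 1336.6 ≈ 246.26 mm.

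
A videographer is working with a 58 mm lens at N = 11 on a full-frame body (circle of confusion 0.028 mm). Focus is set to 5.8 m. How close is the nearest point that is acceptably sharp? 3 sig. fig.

Hyperfocal distance H = f²/(N·c) + f = 58²/(11 × 0.028) + 58 = 3364/0.308 + 58 ≈ 10980.1 mm ≈ 10.98 m.
Near limit Dn = s·(H − f)/(H + s − 2f) = 5800 × (10980.1 − 58) / (10980.1 + 5800 − 2 × 58) = 5800 × 10922.1 / 16664.1 ≈ 3801.5 mm ≈ 3.80 m.

3.80 m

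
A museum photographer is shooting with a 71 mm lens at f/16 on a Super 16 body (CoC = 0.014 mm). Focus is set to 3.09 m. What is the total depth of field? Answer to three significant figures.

0.844 m

Hyperfocal distance H = f²/(N·c) + f = 71²/(16 × 0.014) + 71 = 5041/0.224 + 71 ≈ 22575.5 mm ≈ 22.58 m.
Near limit Dn = s·(H − f)/(H + s − 2f) = 3090 × (22575.5 − 71) / (22575.5 + 3090 − 2 × 71) = 3090 × 22504.5 / 25523.5 ≈ 2724.50 mm.
Far limit Df = s·(H − f)/(H − s) = 3090 × (22575.5 − 71) / (22575.5 − 3090) = 3090 × 22504.5 / 19485.5 ≈ 3568.75 mm.
Depth of field = Df − Dn = 3568.75 − 2724.50 ≈ 844.25 mm ≈ 0.844 m.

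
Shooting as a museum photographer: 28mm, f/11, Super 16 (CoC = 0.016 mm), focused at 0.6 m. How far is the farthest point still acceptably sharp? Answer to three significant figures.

0.688 m

Hyperfocal distance H = f²/(N·c) + f = 28²/(11 × 0.016) + 28 = 784/0.176 + 28 ≈ 4482.5 mm ≈ 4.483 m.
Far limit Df = s·(H − f)/(H − s) = 600 × (4482.5 − 28) / (4482.5 − 600) = 600 × 4454.5 / 3882.5 ≈ 688.40 mm ≈ 0.688 m.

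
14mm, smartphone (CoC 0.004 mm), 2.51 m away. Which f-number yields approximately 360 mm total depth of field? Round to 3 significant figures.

Write h = H − f = f²/(N·c). The thin-lens limits are Dn = s·h/(h + (s−f)) and Df = s·h/(h − (s−f)), so DoF = Df − Dn = 2·s·(s−f)·h / (h² − (s−f)²).
That is a quadratic in h: DoF·h² − 2·s·(s−f)·h − DoF·(s−f)² = 0 ⇒ h = (s−f)·(s + √(s² + DoF²)) / DoF = 2496 × (2510 + √(2510² + 360²)) / 360 = 2496 × (2510 + 2535.69) / 360 ≈ 34983 mm.
Then N = f²/(c·h) = 14² / (0.004 × 34983) = 196 / 139.93 ≈ 1.40.

f/1.40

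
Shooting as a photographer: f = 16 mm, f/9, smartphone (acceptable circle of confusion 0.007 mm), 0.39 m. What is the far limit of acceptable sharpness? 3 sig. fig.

430 mm

Hyperfocal distance H = f²/(N·c) + f = 16²/(9 × 0.007) + 16 = 256/0.063 + 16 ≈ 4079.5 mm ≈ 4.079 m.
Far limit Df = s·(H − f)/(H − s) = 390 × (4079.5 − 16) / (4079.5 − 390) = 390 × 4063.5 / 3689.5 ≈ 429.53 mm.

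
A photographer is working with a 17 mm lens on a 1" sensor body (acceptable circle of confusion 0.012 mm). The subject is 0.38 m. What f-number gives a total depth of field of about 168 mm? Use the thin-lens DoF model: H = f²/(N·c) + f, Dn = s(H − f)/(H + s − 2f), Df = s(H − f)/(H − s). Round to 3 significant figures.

f/14

Write h = H − f = f²/(N·c). The thin-lens limits are Dn = s·h/(h + (s−f)) and Df = s·h/(h − (s−f)), so DoF = Df − Dn = 2·s·(s−f)·h / (h² − (s−f)²).
That is a quadratic in h: DoF·h² − 2·s·(s−f)·h − DoF·(s−f)² = 0 ⇒ h = (s−f)·(s + √(s² + DoF²)) / DoF = 363 × (380 + √(380² + 168²)) / 168 = 363 × (380 + 415.480) / 168 ≈ 1718.8 mm.
Then N = f²/(c·h) = 17² / (0.012 × 1718.8) = 289 / 20.626 ≈ 14.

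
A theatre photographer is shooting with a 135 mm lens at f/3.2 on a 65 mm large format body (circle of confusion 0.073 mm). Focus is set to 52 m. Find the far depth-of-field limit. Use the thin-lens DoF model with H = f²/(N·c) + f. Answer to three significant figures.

Hyperfocal distance H = f²/(N·c) + f = 135²/(3.2 × 0.073) + 135 = 18225/0.2336 + 135 ≈ 78153.0 mm ≈ 78.15 m.
Far limit Df = s·(H − f)/(H − s) = 52000 × (78153.0 − 135) / (78153.0 − 52000) = 52000 × 78018.0 / 26153.0 ≈ 155123 mm ≈ 155 m.

155 m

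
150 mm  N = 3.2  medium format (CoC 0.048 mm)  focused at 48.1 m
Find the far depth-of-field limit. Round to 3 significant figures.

71.5 m

Hyperfocal distance H = f²/(N·c) + f = 150²/(3.2 × 0.048) + 150 = 22500/0.1536 + 150 ≈ 146634.4 mm ≈ 146.6 m.
Far limit Df = s·(H − f)/(H − s) = 48100 × (146634.4 − 150) / (146634.4 − 48100) = 48100 × 146484.4 / 98534.4 ≈ 71507 mm ≈ 71.5 m.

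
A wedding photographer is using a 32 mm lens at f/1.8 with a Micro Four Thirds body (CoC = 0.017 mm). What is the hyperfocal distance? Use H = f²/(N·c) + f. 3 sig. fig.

33.5 m

Hyperfocal distance H = f²/(N·c) + f = 32²/(1.8 × 0.017) + 32 = 1024/0.0306 + 32 ≈ 33496.1 mm ≈ 33.5 m.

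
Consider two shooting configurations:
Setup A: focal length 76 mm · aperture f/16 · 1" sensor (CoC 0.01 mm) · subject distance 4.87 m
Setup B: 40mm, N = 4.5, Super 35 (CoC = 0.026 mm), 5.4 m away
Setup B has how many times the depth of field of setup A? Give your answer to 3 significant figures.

Setup A: H = 76²/(16×0.01) + 76 ≈ 36176.0 mm; DoF = Df − Dn = 5615.8 − 4299.1 ≈ 1316.7 mm.
Setup B: H = 40²/(4.5×0.026) + 40 ≈ 13715.2 mm; DoF = Df − Dn = 8880.8 − 3879.4 ≈ 5001.4 mm.
Ratio = 5001.4 / 1316.7 ≈ 3.80.

3.80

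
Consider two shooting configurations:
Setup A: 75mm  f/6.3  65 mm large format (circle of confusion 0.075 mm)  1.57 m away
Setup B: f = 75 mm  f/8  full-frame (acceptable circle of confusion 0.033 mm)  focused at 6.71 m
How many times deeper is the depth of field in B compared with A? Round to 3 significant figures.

11.6

Setup A: H = 75²/(6.3×0.075) + 75 ≈ 11979.8 mm; DoF = Df − Dn = 1795.48 − 1394.84 ≈ 400.64 mm.
Setup B: H = 75²/(8×0.033) + 75 ≈ 21381.8 mm; DoF = Df − Dn = 9744.4 − 5116.7 ≈ 4627.7 mm.
Ratio = 4627.7 / 400.64 ≈ 11.6.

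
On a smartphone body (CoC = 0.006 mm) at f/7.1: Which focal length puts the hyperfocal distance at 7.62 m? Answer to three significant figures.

From H = f²/(N·c) + f, with f ≪ H: f ≈ √(H·N·c) = √(7620 × 7.1 × 0.006) = √324.61 ≈ 18.02 mm.
The +f correction barely moves this — solving exactly, f² + N·c·f − N·c·H = 0 ⇒ f = (−N·c + √((N·c)² + 4·N·c·H))/2 = (−0.0426 + √1298.4)/2 ≈ 17.996 mm, so f ≈ 18.0 mm.

18.0 mm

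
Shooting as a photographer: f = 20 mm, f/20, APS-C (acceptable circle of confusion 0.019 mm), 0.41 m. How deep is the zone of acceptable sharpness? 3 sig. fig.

352 mm

Hyperfocal distance H = f²/(N·c) + f = 20²/(20 × 0.019) + 20 = 400/0.38 + 20 ≈ 1072.6 mm ≈ 1.073 m.
Near limit Dn = s·(H − f)/(H + s − 2f) = 410 × (1072.6 − 20) / (1072.6 + 410 − 2 × 20) = 410 × 1052.6 / 1442.6 ≈ 299.16 mm.
Far limit Df = s·(H − f)/(H − s) = 410 × (1072.6 − 20) / (1072.6 − 410) = 410 × 1052.6 / 662.6 ≈ 651.31 mm.
Depth of field = Df − Dn = 651.31 − 299.16 ≈ 352.15 mm.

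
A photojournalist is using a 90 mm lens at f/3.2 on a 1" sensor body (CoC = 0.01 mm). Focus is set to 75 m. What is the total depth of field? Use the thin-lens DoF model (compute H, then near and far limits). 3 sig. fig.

48.7 m

Hyperfocal distance H = f²/(N·c) + f = 90²/(3.2 × 0.01) + 90 = 8100/0.032 + 90 ≈ 253215.0 mm ≈ 253.2 m.
Near limit Dn = s·(H − f)/(H + s − 2f) = 75000 × (253215.0 − 90) / (253215.0 + 75000 − 2 × 90) = 75000 × 253125.0 / 328035.0 ≈ 57873 mm.
Far limit Df = s·(H − f)/(H − s) = 75000 × (253215.0 − 90) / (253215.0 − 75000) = 75000 × 253125.0 / 178215.0 ≈ 106525 mm.
Depth of field = Df − Dn = 106525 − 57873 ≈ 48652 mm ≈ 48.7 m.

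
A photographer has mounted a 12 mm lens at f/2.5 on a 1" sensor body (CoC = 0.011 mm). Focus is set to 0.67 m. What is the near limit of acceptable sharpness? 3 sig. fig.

0.595 m

Hyperfocal distance H = f²/(N·c) + f = 12²/(2.5 × 0.011) + 12 = 144/0.0275 + 12 ≈ 5248.4 mm ≈ 5.248 m.
Near limit Dn = s·(H − f)/(H + s − 2f) = 670 × (5248.4 − 12) / (5248.4 + 670 − 2 × 12) = 670 × 5236.4 / 5894.4 ≈ 595.21 mm ≈ 0.595 m.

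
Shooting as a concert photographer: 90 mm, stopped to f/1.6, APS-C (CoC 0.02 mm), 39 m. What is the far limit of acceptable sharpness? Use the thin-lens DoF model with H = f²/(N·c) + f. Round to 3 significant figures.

Hyperfocal distance H = f²/(N·c) + f = 90²/(1.6 × 0.02) + 90 = 8100/0.032 + 90 ≈ 253215.0 mm ≈ 253.2 m.
Far limit Df = s·(H − f)/(H − s) = 39000 × (253215.0 − 90) / (253215.0 − 39000) = 39000 × 253125.0 / 214215.0 ≈ 46084 mm ≈ 46.1 m.

46.1 m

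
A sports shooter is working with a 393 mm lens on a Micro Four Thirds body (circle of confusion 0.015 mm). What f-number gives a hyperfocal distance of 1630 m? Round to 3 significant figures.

f/6.32

Rearrange H = f²/(N·c) + f for N: N = f² / ((H − f)·c).
N = 393² / ((1630000 − 393) × 0.015) = 154449 / 24444 ≈ 6.32.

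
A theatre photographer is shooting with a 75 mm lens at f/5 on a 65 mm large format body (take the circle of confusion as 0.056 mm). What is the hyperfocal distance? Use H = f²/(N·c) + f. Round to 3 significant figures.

Hyperfocal distance H = f²/(N·c) + f = 75²/(5 × 0.056) + 75 = 5625/0.28 + 75 ≈ 20164.3 mm ≈ 20.2 m.

20.2 m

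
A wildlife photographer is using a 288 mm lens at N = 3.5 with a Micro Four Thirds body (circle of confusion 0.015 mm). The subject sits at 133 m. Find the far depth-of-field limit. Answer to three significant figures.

Hyperfocal distance H = f²/(N·c) + f = 288²/(3.5 × 0.015) + 288 = 82944/0.0525 + 288 ≈ 1580173.7 mm ≈ 1580 m.
Far limit Df = s·(H − f)/(H − s) = 133000 × (1580173.7 − 288) / (1580173.7 − 133000) = 133000 × 1579885.7 / 1447173.7 ≈ 145197 mm ≈ 145 m.

145 m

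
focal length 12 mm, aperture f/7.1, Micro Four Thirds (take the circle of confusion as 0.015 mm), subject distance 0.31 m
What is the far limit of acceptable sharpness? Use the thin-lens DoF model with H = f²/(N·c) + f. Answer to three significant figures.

398 mm

Hyperfocal distance H = f²/(N·c) + f = 12²/(7.1 × 0.015) + 12 = 144/0.1065 + 12 ≈ 1364.1 mm ≈ 1.364 m.
Far limit Df = s·(H − f)/(H − s) = 310 × (1364.1 − 12) / (1364.1 − 310) = 310 × 1352.1 / 1054.1 ≈ 397.64 mm.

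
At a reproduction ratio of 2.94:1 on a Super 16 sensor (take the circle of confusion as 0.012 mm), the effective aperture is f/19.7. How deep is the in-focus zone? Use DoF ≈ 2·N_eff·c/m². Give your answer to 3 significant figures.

At magnification m, DoF ≈ 2·N_eff·c/m² = 2 × 19.7 × 0.012 / 2.94² = 0.4728 / 8.644 ≈ 0.0547 mm.

0.0547 mm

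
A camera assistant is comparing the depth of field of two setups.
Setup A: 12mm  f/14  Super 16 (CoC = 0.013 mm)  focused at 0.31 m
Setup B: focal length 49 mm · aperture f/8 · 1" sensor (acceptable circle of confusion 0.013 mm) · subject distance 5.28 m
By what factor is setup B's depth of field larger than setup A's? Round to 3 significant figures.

9.27

Setup A: H = 12²/(14×0.013) + 12 ≈ 803.2 mm; DoF = Df − Dn = 497.30 − 225.19 ≈ 272.11 mm.
Setup B: H = 49²/(8×0.013) + 49 ≈ 23135.5 mm; DoF = Df − Dn = 6826.8 − 4304.6 ≈ 2522.2 mm.
Ratio = 2522.2 / 272.11 ≈ 9.27.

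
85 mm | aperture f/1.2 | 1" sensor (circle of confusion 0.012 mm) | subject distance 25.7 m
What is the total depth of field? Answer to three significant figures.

Hyperfocal distance H = f²/(N·c) + f = 85²/(1.2 × 0.012) + 85 = 7225/0.0144 + 85 ≈ 501821.1 mm ≈ 501.8 m.
Near limit Dn = s·(H − f)/(H + s − 2f) = 25700 × (501821.1 − 85) / (501821.1 + 25700 − 2 × 85) = 25700 × 501736.1 / 527351.1 ≈ 24451.7 mm.
Far limit Df = s·(H − f)/(H − s) = 25700 × (501821.1 − 85) / (501821.1 − 25700) = 25700 × 501736.1 / 476121.1 ≈ 27082.6 mm.
Depth of field = Df − Dn = 27082.6 − 24451.7 ≈ 2630.9 mm ≈ 2.63 m.

2.63 m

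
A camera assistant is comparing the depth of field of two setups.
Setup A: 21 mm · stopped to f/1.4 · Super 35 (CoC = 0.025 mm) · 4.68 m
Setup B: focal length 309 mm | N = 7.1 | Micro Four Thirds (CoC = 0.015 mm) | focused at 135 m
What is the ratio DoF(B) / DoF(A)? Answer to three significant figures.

Setup A: H = 21²/(1.4×0.025) + 21 ≈ 12621.0 mm; DoF = Df − Dn = 7425.8 − 3416.7 ≈ 4009.1 mm.
Setup B: H = 309²/(7.1×0.015) + 309 ≈ 896844.2 mm; DoF = Df − Dn = 158867 − 117367 ≈ 41500 mm.
Ratio = 41500 / 4009.1 ≈ 10.4.

10.4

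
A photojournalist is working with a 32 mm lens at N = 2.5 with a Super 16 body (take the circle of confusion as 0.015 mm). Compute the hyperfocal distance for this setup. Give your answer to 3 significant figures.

27.3 m

Hyperfocal distance H = f²/(N·c) + f = 32²/(2.5 × 0.015) + 32 = 1024/0.0375 + 32 ≈ 27338.7 mm ≈ 27.3 m.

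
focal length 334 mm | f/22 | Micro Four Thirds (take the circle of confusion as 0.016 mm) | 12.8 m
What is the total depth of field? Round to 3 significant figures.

Hyperfocal distance H = f²/(N·c) + f = 334²/(22 × 0.016) + 334 = 111556/0.352 + 334 ≈ 317254.5 mm ≈ 317.3 m.
Near limit Dn = s·(H − f)/(H + s − 2f) = 12800 × (317254.5 − 334) / (317254.5 + 12800 − 2 × 334) = 12800 × 316920.5 / 329386.5 ≈ 12315.6 mm.
Far limit Df = s·(H − f)/(H − s) = 12800 × (317254.5 − 334) / (317254.5 − 12800) = 12800 × 316920.5 / 304454.5 ≈ 13324.1 mm.
Depth of field = Df − Dn = 13324.1 − 12315.6 ≈ 1008.5 mm ≈ 1.01 m.

1.01 m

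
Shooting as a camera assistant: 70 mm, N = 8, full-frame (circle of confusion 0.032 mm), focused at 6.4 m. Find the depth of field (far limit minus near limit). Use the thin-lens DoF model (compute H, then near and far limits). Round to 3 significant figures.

4.75 m

Hyperfocal distance H = f²/(N·c) + f = 70²/(8 × 0.032) + 70 = 4900/0.256 + 70 ≈ 19210.6 mm ≈ 19.21 m.
Near limit Dn = s·(H − f)/(H + s − 2f) = 6400 × (19210.6 − 70) / (19210.6 + 6400 − 2 × 70) = 6400 × 19140.6 / 25470.6 ≈ 4809.5 mm.
Far limit Df = s·(H − f)/(H − s) = 6400 × (19210.6 − 70) / (19210.6 − 6400) = 6400 × 19140.6 / 12810.6 ≈ 9562.4 mm.
Depth of field = Df − Dn = 9562.4 − 4809.5 ≈ 4752.9 mm ≈ 4.75 m.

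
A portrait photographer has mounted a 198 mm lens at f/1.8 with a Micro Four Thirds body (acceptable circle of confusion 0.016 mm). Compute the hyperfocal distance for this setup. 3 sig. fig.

1360 m

Hyperfocal distance H = f²/(N·c) + f = 198²/(1.8 × 0.016) + 198 = 39204/0.0288 + 198 ≈ 1361448.0 mm ≈ 1360 m.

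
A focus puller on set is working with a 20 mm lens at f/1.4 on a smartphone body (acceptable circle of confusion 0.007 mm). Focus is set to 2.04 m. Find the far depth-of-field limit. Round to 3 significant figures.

2.15 m

Hyperfocal distance H = f²/(N·c) + f = 20²/(1.4 × 0.007) + 20 = 400/0.0098 + 20 ≈ 40836.3 mm ≈ 40.84 m.
Far limit Df = s·(H − f)/(H − s) = 2040 × (40836.3 − 20) / (40836.3 − 2040) = 2040 × 40816.3 / 38796.3 ≈ 2146.2 mm ≈ 2.15 m.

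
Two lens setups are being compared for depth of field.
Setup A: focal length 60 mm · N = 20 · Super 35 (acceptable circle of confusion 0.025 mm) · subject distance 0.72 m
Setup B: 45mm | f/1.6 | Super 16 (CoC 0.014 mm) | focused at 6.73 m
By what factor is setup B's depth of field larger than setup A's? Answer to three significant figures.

7.52

Setup A: H = 60²/(20×0.025) + 60 ≈ 7260.0 mm; DoF = Df − Dn = 792.66 − 659.54 ≈ 133.12 mm.
Setup B: H = 45²/(1.6×0.014) + 45 ≈ 90446.8 mm; DoF = Df − Dn = 7267.4 − 6266.6 ≈ 1000.8 mm.
Ratio = 1000.8 / 133.12 ≈ 7.52.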